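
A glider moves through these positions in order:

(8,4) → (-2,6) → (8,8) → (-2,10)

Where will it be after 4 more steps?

(-2,18)

The first coordinate repeats the cycle [8, -2] with period 2; step 7 mod 2 = 1, giving -2.
The second coordinate changes by +2 each step, so at step 7 it is 4 + 7·(2) = 18.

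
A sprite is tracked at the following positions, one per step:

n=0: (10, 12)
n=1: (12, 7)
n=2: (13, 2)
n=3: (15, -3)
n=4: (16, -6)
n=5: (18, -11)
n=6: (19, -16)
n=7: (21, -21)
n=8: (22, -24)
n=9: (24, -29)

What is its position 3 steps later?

(28, -42)

Differencing gives (+2, -5), (+1, -5), (+2, -5), (+1, -3), (+2, -5), (+1, -5), (+2, -5), (+1, -3), (+2, -5). This is the pattern (+2, -5), (+1, -5), (+2, -5), (+1, -3) repeated.
step 10: apply (+1, -5) → (25, -34)
step 11: apply (+2, -5) → (27, -39)
step 12: apply (+1, -3) → (28, -42)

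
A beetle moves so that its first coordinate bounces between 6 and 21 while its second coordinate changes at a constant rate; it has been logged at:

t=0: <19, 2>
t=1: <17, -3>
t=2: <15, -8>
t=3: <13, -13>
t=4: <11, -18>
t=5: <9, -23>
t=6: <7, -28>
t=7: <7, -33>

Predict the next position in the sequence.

The first coordinate travels 2 per step and bounces off the walls at 6 and 21.
  step 8: 7 → 9
The second coordinate changes by -5 each step: at step 8 it is -38.

<9, -38>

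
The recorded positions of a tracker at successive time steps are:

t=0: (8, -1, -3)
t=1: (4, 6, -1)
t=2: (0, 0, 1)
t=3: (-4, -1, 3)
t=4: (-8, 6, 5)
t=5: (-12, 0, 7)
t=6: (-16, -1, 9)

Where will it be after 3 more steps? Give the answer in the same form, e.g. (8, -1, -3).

(-28, -1, 15)

The first coordinate changes by -4 each step, so at step 9 it is 8 + 9·(-4) = -28.
The second coordinate repeats the cycle [-1, 6, 0] with period 3; step 9 mod 3 = 0, giving -1.
The third coordinate changes by +2 each step, so at step 9 it is -3 + 9·(2) = 15.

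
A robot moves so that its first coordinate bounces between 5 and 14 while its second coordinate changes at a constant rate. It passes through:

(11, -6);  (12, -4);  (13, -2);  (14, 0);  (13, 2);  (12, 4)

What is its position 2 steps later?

(10, 8)

The first coordinate reflects between 5 and 14, moving 1 per step.
  step 6: 12 → 11
  step 7: 11 → 10
The second coordinate changes by +2 each step: at step 7 it is 8.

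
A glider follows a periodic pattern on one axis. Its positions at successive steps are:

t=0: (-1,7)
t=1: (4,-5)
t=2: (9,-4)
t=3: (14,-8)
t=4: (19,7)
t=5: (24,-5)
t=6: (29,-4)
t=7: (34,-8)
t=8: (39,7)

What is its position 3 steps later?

First: linear, +5 per step → 54 at step 11.
Second: cycles through 7, -5, -4, -8 every 4 steps. Step 11 lands at position 3 of the cycle → -8.

(54,-8)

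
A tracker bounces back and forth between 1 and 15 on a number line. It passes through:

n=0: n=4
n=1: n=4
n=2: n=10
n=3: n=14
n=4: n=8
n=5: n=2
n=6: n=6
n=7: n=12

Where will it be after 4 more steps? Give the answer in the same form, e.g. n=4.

The value travels 6 per step and bounces off the walls at 1 and 15.
  step 8: 12 → 12
  step 9: 12 → 6
  step 10: 6 → 2
  step 11: 2 → 8

n=8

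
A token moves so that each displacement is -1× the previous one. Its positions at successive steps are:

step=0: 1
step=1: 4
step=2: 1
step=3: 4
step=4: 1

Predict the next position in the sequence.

Consecutive displacements +3, -3, +3, -3 scale by a factor of -1 each step.
step 5: 1 + 3 → 4

4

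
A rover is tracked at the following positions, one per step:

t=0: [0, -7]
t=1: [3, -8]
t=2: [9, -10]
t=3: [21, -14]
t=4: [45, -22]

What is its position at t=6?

[189, -70]

Consecutive displacements [+3, -1], [+6, -2], [+12, -4], [+24, -8] scale by a factor of 2 each step.
step 5: [45, -22] + [+48, -16] → [93, -38]
step 6: [93, -38] + [+96, -32] → [189, -70]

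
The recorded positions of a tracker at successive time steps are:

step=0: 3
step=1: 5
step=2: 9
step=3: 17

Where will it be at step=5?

Step-to-step displacements: +2, +4, +8; each is 2× the previous.
step 4: 17 + 16 → 33
step 5: 33 + 32 → 65

65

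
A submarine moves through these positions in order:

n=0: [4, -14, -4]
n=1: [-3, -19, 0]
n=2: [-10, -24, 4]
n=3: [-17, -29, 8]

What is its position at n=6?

The position changes by [-7, -5, +4] every step.
step 4: [-17, -29, 8] + [-7, -5, +4] → [-24, -34, 12]
step 5: [-24, -34, 12] + [-7, -5, +4] → [-31, -39, 16]
step 6: [-31, -39, 16] + [-7, -5, +4] → [-38, -44, 20]

[-38, -44, 20]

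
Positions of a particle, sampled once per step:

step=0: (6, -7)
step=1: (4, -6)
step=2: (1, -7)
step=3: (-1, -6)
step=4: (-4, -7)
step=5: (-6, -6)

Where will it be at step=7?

(-11, -6)

The moves between consecutive positions are (-2, +1), (-3, -1), (-2, +1), (-3, -1), (-2, +1); they repeat the 2-cycle [(-2, +1), (-3, -1)].
step 6: apply (-3, -1) → (-9, -7)
step 7: apply (-2, +1) → (-11, -6)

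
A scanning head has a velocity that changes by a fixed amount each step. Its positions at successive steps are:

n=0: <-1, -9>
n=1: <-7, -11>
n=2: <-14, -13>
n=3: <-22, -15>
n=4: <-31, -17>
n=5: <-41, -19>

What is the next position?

<-52, -21>

Successive displacements: <-6, -2>, <-7, -2>, <-8, -2>, <-9, -2>, <-10, -2> — each changes by <-1, +0>.
step 6: <-41, -19> + <-11, -2> → <-52, -21>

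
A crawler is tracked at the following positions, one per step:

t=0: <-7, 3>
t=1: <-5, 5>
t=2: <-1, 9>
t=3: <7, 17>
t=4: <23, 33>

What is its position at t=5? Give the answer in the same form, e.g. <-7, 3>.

<55, 65>

The jumps are <+2, +2>, <+4, +4>, <+8, +8>, <+16, +16> — a geometric progression with ratio 2.
step 5: <23, 33> + <+32, +32> → <55, 65>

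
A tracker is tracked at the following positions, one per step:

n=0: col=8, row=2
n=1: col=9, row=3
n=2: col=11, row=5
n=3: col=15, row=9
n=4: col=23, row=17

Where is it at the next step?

Consecutive displacements (+1,+1), (+2,+2), (+4,+4), (+8,+8) scale by a factor of 2 each step.
step 5: col=23, row=17 + (+16,+16) → col=39, row=33

col=39, row=33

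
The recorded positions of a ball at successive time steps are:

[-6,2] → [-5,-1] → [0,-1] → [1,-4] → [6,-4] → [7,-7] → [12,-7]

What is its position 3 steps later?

[19,-13]

The moves between consecutive positions are [+1,-3], [+5,+0], [+1,-3], [+5,+0], [+1,-3], [+5,+0]; they repeat the 2-cycle [[+1,-3], [+5,+0]].
step 7: apply [+1,-3] → [13,-10]
step 8: apply [+5,+0] → [18,-10]
step 9: apply [+1,-3] → [19,-13]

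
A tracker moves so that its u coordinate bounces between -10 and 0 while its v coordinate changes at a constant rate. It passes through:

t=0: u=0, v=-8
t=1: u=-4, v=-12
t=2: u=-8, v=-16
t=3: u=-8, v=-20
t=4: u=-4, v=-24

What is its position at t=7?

u=-8, v=-36

The u coordinate travels 4 per step and bounces off the walls at -10 and 0.
  step 5: -4 → 0
  step 6: 0 → -4
  step 7: -4 → -8
The v coordinate changes by -4 each step: at step 7 it is -36.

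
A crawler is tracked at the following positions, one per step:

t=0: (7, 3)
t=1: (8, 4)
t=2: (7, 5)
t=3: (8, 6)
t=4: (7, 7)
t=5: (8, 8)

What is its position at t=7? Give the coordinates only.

(8, 10)

First: cycles through 7, 8 every 2 steps. Step 7 lands at position 1 of the cycle → 8.
Second: linear, +1 per step → 10 at step 7.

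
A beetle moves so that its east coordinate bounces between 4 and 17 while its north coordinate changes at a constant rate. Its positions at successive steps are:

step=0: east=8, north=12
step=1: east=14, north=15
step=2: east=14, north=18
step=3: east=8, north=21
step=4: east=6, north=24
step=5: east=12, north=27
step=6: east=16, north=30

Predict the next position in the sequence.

east=10, north=33

The east coordinate reflects between 4 and 17, moving 6 per step.
  step 7: 16 → 10
The north coordinate changes by +3 each step: at step 7 it is 33.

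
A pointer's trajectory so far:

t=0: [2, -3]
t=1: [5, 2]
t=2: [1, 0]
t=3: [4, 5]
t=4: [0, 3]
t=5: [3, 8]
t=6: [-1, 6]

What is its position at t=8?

Differencing gives [+3, +5], [-4, -2], [+3, +5], [-4, -2], [+3, +5], [-4, -2]. This is the pattern [+3, +5], [-4, -2] repeated.
step 7: apply [+3, +5] → [2, 11]
step 8: apply [-4, -2] → [-2, 9]

[-2, 9]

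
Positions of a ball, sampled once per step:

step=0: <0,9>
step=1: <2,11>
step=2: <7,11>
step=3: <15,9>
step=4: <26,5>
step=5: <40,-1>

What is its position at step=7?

First differences are <+2,+2>, <+5,+0>, <+8,-2>, <+11,-4>, <+14,-6>; their common second difference is <+3,-2> (constant acceleration).
step 6: <40,-1> + <+17,-8> → <57,-9>
step 7: <57,-9> + <+20,-10> → <77,-19>

<77,-19>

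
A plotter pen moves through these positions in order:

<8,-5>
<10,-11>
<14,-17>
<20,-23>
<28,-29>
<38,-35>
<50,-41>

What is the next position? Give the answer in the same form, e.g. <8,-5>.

Successive displacements: <+2,-6>, <+4,-6>, <+6,-6>, <+8,-6>, <+10,-6>, <+12,-6> — each changes by <+2,+0>.
step 7: <50,-41> + <+14,-6> → <64,-47>

<64,-47>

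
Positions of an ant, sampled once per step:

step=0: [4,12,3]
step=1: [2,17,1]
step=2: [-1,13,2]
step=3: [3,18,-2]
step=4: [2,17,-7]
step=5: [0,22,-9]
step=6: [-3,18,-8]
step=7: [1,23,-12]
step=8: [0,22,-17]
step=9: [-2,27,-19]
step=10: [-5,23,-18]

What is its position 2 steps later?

[-2,27,-27]

Step-to-step displacements: [-2,+5,-2], [-3,-4,+1], [+4,+5,-4], [-1,-1,-5], [-2,+5,-2], [-3,-4,+1], [+4,+5,-4], [-1,-1,-5], [-2,+5,-2], [-3,-4,+1] — a repeating cycle of length 4.
step 11: apply [+4,+5,-4] → [-1,28,-22]
step 12: apply [-1,-1,-5] → [-2,27,-27]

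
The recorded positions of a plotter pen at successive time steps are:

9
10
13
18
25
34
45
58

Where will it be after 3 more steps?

First differences are +1, +3, +5, +7, +9, +11, +13; their common second difference is +2 (constant acceleration).
step 8: 58 + 15 → 73
step 9: 73 + 17 → 90
step 10: 90 + 19 → 109

109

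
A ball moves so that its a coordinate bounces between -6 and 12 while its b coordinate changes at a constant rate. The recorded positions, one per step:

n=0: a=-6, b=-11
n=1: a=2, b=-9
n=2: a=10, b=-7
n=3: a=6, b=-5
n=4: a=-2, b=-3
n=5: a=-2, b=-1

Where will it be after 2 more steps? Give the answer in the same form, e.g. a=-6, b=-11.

The a coordinate travels 8 per step and bounces off the walls at -6 and 12.
  step 6: -2 → 6
  step 7: 6 → 10
The b coordinate changes by +2 each step: at step 7 it is 3.

a=10, b=3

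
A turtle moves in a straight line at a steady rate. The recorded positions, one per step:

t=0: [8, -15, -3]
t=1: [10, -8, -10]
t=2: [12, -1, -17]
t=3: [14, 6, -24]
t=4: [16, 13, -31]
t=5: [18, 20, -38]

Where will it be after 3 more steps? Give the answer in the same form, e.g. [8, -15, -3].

Each step adds [+2, +7, -7] to the position.
step 6: [18, 20, -38] + [+2, +7, -7] → [20, 27, -45]
step 7: [20, 27, -45] + [+2, +7, -7] → [22, 34, -52]
step 8: [22, 34, -52] + [+2, +7, -7] → [24, 41, -59]

[24, 41, -59]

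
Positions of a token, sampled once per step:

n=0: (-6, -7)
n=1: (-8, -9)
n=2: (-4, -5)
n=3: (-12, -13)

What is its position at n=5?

The jumps are (-2, -2), (+4, +4), (-8, -8) — a geometric progression with ratio -2.
step 4: (-12, -13) + (+16, +16) → (4, 3)
step 5: (4, 3) + (-32, -32) → (-28, -29)

(-28, -29)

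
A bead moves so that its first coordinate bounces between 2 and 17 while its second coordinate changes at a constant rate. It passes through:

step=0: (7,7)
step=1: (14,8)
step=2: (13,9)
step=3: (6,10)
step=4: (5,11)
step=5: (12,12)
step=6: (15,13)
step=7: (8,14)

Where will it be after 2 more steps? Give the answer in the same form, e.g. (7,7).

(10,16)

The first coordinate travels 7 per step and bounces off the walls at 2 and 17.
  step 8: 8 → 3
  step 9: 3 → 10
The second coordinate changes by +1 each step: at step 9 it is 16.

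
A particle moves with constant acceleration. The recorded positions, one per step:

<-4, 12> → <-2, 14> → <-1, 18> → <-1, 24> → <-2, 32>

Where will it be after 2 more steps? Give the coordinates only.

<-7, 54>

Successive displacements: <+2, +2>, <+1, +4>, <+0, +6>, <-1, +8> — each changes by <-1, +2>.
step 5: <-2, 32> + <-2, +10> → <-4, 42>
step 6: <-4, 42> + <-3, +12> → <-7, 54>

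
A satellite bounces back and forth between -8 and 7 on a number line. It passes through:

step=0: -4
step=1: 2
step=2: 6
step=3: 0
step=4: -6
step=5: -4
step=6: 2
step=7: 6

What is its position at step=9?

The value reflects between -8 and 7, moving 6 per step.
  step 8: 6 → 0
  step 9: 0 → -6

-6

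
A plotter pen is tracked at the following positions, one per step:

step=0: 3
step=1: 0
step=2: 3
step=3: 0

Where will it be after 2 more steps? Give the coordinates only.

0

Step-to-step displacements: -3, +3, -3; each is -1× the previous.
step 4: 0 + 3 → 3
step 5: 3 − 3 → 0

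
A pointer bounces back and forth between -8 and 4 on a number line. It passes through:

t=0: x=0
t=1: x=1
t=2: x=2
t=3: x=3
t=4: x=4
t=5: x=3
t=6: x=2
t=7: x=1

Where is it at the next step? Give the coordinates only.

The value reflects between -8 and 4, moving 1 per step.
  step 8: 1 → 0

x=0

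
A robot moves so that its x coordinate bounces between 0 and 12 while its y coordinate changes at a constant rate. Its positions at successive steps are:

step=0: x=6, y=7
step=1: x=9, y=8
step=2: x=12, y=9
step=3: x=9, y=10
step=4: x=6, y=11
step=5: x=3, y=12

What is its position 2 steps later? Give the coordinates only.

x=3, y=14

The x coordinate reflects between 0 and 12, moving 3 per step.
  step 6: 3 → 0
  step 7: 0 → 3
The y coordinate changes by +1 each step: at step 7 it is 14.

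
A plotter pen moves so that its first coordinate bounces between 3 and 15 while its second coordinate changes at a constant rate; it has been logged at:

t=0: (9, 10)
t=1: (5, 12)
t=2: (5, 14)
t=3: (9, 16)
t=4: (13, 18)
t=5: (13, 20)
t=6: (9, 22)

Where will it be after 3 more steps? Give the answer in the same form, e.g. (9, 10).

The first coordinate reflects between 3 and 15, moving 4 per step.
  step 7: 9 → 5
  step 8: 5 → 5
  step 9: 5 → 9
The second coordinate changes by +2 each step: at step 9 it is 28.

(9, 28)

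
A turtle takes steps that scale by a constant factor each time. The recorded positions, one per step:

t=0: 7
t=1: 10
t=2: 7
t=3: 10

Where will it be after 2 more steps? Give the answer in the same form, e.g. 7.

10

Step-to-step displacements: +3, -3, +3; each is -1× the previous.
step 4: 10 − 3 → 7
step 5: 7 + 3 → 10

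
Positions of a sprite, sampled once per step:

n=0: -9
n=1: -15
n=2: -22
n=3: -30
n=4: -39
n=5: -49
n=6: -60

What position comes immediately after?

-72

Successive displacements: -6, -7, -8, -9, -10, -11 — each changes by -1.
step 7: -60 − 12 → -72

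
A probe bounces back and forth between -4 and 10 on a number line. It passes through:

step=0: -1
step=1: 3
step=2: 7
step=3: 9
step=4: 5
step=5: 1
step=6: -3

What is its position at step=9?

The value travels 4 per step and bounces off the walls at -4 and 10.
  step 7: -3 → -1
  step 8: -1 → 3
  step 9: 3 → 7

7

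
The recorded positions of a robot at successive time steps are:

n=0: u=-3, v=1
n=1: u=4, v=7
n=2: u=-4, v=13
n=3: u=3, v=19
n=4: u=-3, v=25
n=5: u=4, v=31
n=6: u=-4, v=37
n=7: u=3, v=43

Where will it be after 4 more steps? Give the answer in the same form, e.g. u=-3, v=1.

u=3, v=67

U: cycles through -3, 4, -4, 3 every 4 steps. Step 11 lands at position 3 of the cycle → 3.
V: linear, +6 per step → 67 at step 11.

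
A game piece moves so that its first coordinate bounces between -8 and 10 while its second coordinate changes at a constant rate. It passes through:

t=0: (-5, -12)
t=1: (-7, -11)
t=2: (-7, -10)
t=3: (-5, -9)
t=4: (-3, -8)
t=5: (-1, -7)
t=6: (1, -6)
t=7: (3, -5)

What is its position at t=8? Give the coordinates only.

The first coordinate travels 2 per step and bounces off the walls at -8 and 10.
  step 8: 3 → 5
The second coordinate changes by +1 each step: at step 8 it is -4.

(5, -4)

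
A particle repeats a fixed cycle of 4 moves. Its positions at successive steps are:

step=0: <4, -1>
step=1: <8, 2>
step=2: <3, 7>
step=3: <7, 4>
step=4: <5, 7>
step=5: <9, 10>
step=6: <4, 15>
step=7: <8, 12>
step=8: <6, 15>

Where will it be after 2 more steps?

Differencing gives <+4, +3>, <-5, +5>, <+4, -3>, <-2, +3>, <+4, +3>, <-5, +5>, <+4, -3>, <-2, +3>. This is the pattern <+4, +3>, <-5, +5>, <+4, -3>, <-2, +3> repeated.
step 9: apply <+4, +3> → <10, 18>
step 10: apply <-5, +5> → <5, 23>

<5, 23>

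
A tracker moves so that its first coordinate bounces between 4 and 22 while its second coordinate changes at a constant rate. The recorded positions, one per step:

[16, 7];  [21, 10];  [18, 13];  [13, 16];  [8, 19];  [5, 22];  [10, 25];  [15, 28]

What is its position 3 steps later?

[14, 37]

The first coordinate travels 5 per step and bounces off the walls at 4 and 22.
  step 8: 15 → 20
  step 9: 20 → 19
  step 10: 19 → 14
The second coordinate changes by +3 each step: at step 10 it is 37.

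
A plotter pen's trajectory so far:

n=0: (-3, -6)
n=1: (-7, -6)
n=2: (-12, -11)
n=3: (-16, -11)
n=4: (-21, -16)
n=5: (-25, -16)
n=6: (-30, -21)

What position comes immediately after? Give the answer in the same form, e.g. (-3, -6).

(-34, -21)

Step-to-step displacements: (-4, +0), (-5, -5), (-4, +0), (-5, -5), (-4, +0), (-5, -5) — a repeating cycle of length 2.
step 7: apply (-4, +0) → (-34, -21)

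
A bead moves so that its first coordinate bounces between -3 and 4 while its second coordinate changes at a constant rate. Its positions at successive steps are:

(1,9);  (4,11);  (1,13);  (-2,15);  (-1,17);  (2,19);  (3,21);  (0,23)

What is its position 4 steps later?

(2,31)

The first coordinate travels 3 per step and bounces off the walls at -3 and 4.
  step 8: 0 → -3
  step 9: -3 → 0
  step 10: 0 → 3
  step 11: 3 → 2
The second coordinate changes by +2 each step: at step 11 it is 31.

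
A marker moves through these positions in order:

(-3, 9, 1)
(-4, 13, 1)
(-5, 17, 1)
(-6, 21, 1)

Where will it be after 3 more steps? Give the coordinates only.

The position changes by (-1, +4, +0) every step.
step 4: (-6, 21, 1) + (-1, +4, +0) → (-7, 25, 1)
step 5: (-7, 25, 1) + (-1, +4, +0) → (-8, 29, 1)
step 6: (-8, 29, 1) + (-1, +4, +0) → (-9, 33, 1)

(-9, 33, 1)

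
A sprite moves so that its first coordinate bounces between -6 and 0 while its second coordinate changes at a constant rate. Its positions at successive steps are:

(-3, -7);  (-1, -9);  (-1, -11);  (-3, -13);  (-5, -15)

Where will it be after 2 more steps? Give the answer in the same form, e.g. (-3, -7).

(-3, -19)

The first coordinate reflects between -6 and 0, moving 2 per step.
  step 5: -5 → -5
  step 6: -5 → -3
The second coordinate changes by -2 each step: at step 6 it is -19.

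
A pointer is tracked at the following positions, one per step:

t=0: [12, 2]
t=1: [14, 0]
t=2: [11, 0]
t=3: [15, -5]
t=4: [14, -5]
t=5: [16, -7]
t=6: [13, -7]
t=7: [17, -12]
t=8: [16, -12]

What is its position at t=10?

The moves between consecutive positions are [+2, -2], [-3, +0], [+4, -5], [-1, +0], [+2, -2], [-3, +0], [+4, -5], [-1, +0]; they repeat the 4-cycle [[+2, -2], [-3, +0], [+4, -5], [-1, +0]].
step 9: apply [+2, -2] → [18, -14]
step 10: apply [-3, +0] → [15, -14]

[15, -14]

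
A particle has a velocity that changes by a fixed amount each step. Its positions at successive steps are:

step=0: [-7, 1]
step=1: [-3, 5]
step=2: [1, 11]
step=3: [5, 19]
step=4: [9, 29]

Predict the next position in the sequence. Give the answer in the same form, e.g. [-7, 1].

First differences are [+4, +4], [+4, +6], [+4, +8], [+4, +10]; their common second difference is [+0, +2] (constant acceleration).
step 5: [9, 29] + [+4, +12] → [13, 41]

[13, 41]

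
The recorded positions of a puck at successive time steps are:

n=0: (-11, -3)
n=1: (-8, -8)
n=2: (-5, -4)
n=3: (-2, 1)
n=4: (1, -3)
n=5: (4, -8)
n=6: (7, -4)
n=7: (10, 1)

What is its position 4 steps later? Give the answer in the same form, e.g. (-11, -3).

(22, 1)

First: linear, +3 per step → 22 at step 11.
Second: cycles through -3, -8, -4, 1 every 4 steps. Step 11 lands at position 3 of the cycle → 1.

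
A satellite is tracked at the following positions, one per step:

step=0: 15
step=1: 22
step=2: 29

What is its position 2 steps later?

43

Each step adds +7 to the position.
step 3: 29 + 7 → 36
step 4: 36 + 7 → 43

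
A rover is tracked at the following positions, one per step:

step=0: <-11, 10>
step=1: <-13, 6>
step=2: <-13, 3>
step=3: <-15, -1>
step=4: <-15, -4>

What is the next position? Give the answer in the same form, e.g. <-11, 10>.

Step-to-step displacements: <-2, -4>, <+0, -3>, <-2, -4>, <+0, -3> — a repeating cycle of length 2.
step 5: apply <-2, -4> → <-17, -8>

<-17, -8>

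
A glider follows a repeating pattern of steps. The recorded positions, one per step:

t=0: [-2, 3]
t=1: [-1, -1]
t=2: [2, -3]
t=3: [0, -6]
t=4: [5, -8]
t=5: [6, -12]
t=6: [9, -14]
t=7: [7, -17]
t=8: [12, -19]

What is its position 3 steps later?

[14, -28]

The moves between consecutive positions are [+1, -4], [+3, -2], [-2, -3], [+5, -2], [+1, -4], [+3, -2], [-2, -3], [+5, -2]; they repeat the 4-cycle [[+1, -4], [+3, -2], [-2, -3], [+5, -2]].
step 9: apply [+1, -4] → [13, -23]
step 10: apply [+3, -2] → [16, -25]
step 11: apply [-2, -3] → [14, -28]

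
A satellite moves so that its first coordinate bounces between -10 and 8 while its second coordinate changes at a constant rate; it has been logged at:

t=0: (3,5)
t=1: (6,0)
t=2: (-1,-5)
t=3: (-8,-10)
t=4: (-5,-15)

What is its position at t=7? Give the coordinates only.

(0,-30)

The first coordinate travels 7 per step and bounces off the walls at -10 and 8.
  step 5: -5 → 2
  step 6: 2 → 7
  step 7: 7 → 0
The second coordinate changes by -5 each step: at step 7 it is -30.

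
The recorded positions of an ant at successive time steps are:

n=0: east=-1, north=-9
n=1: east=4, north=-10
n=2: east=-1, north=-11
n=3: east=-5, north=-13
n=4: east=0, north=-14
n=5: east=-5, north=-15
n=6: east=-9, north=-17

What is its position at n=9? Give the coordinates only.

east=-13, north=-21

Step-to-step displacements: (+5,-1), (-5,-1), (-4,-2), (+5,-1), (-5,-1), (-4,-2) — a repeating cycle of length 3.
step 7: apply (+5,-1) → east=-4, north=-18
step 8: apply (-5,-1) → east=-9, north=-19
step 9: apply (-4,-2) → east=-13, north=-21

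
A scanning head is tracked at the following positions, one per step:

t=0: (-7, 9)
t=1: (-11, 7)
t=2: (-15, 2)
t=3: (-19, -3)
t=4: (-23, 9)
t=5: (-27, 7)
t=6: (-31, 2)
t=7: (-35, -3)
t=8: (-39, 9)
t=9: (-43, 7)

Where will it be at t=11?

The first coordinate changes by -4 each step, so at step 11 it is -7 + 11·(-4) = -51.
The second coordinate repeats the cycle [9, 7, 2, -3] with period 4; step 11 mod 4 = 3, giving -3.

(-51, -3)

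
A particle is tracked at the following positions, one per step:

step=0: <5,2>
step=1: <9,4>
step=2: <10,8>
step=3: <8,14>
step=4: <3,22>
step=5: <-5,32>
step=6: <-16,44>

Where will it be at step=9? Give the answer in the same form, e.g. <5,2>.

Successive displacements: <+4,+2>, <+1,+4>, <-2,+6>, <-5,+8>, <-8,+10>, <-11,+12> — each changes by <-3,+2>.
step 7: <-16,44> + <-14,+14> → <-30,58>
step 8: <-30,58> + <-17,+16> → <-47,74>
step 9: <-47,74> + <-20,+18> → <-67,92>

<-67,92>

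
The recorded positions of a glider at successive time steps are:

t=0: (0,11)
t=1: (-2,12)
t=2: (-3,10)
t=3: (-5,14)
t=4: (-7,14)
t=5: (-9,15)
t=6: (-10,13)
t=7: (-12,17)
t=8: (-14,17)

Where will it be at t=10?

Differencing gives (-2,+1), (-1,-2), (-2,+4), (-2,+0), (-2,+1), (-1,-2), (-2,+4), (-2,+0). This is the pattern (-2,+1), (-1,-2), (-2,+4), (-2,+0) repeated.
step 9: apply (-2,+1) → (-16,18)
step 10: apply (-1,-2) → (-17,16)

(-17,16)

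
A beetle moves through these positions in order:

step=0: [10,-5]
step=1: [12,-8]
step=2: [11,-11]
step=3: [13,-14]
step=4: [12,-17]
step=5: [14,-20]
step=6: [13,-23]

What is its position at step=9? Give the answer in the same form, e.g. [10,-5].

The moves between consecutive positions are [+2,-3], [-1,-3], [+2,-3], [-1,-3], [+2,-3], [-1,-3]; they repeat the 2-cycle [[+2,-3], [-1,-3]].
step 7: apply [+2,-3] → [15,-26]
step 8: apply [-1,-3] → [14,-29]
step 9: apply [+2,-3] → [16,-32]

[16,-32]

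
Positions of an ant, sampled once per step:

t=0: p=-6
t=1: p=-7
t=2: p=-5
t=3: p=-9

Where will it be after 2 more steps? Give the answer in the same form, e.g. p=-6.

Step-to-step displacements: -1, +2, -4; each is -2× the previous.
step 4: -9 + 8 → p=-1
step 5: -1 − 16 → p=-17

p=-17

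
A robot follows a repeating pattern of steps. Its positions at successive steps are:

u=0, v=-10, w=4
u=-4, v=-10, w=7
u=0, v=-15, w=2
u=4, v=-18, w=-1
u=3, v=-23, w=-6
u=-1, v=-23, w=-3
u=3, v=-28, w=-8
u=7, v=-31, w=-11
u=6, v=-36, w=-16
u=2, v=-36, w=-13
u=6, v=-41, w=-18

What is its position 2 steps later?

u=9, v=-49, w=-26

The moves between consecutive positions are (-4,+0,+3), (+4,-5,-5), (+4,-3,-3), (-1,-5,-5), (-4,+0,+3), (+4,-5,-5), (+4,-3,-3), (-1,-5,-5), (-4,+0,+3), (+4,-5,-5); they repeat the 4-cycle [(-4,+0,+3), (+4,-5,-5), (+4,-3,-3), (-1,-5,-5)].
step 11: apply (+4,-3,-3) → u=10, v=-44, w=-21
step 12: apply (-1,-5,-5) → u=9, v=-49, w=-26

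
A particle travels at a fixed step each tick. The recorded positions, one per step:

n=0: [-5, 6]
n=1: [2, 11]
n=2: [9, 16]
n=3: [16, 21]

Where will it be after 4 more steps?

Each step adds [+7, +5] to the position.
step 4: [16, 21] + [+7, +5] → [23, 26]
step 5: [23, 26] + [+7, +5] → [30, 31]
step 6: [30, 31] + [+7, +5] → [37, 36]
step 7: [37, 36] + [+7, +5] → [44, 41]

[44, 41]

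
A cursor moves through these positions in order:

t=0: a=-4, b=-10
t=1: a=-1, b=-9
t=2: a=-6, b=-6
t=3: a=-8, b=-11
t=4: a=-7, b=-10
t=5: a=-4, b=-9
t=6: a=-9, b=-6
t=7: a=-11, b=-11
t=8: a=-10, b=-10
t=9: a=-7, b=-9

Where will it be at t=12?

Step-to-step displacements: (+3, +1), (-5, +3), (-2, -5), (+1, +1), (+3, +1), (-5, +3), (-2, -5), (+1, +1), (+3, +1) — a repeating cycle of length 4.
step 10: apply (-5, +3) → a=-12, b=-6
step 11: apply (-2, -5) → a=-14, b=-11
step 12: apply (+1, +1) → a=-13, b=-10

a=-13, b=-10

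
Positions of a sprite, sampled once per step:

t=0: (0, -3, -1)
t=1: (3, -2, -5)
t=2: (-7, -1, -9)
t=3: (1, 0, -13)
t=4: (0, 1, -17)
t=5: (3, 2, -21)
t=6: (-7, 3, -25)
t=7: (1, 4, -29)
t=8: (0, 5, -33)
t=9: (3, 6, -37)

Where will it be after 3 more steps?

(0, 9, -49)

First: cycles through 0, 3, -7, 1 every 4 steps. Step 12 lands at position 0 of the cycle → 0.
Second: linear, +1 per step → 9 at step 12.
Third: linear, -4 per step → -49 at step 12.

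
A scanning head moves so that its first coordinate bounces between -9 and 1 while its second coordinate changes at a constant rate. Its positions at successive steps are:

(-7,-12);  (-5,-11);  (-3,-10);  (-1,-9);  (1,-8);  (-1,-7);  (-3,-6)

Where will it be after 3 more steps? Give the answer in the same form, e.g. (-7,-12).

(-9,-3)

The first coordinate reflects between -9 and 1, moving 2 per step.
  step 7: -3 → -5
  step 8: -5 → -7
  step 9: -7 → -9
The second coordinate changes by +1 each step: at step 9 it is -3.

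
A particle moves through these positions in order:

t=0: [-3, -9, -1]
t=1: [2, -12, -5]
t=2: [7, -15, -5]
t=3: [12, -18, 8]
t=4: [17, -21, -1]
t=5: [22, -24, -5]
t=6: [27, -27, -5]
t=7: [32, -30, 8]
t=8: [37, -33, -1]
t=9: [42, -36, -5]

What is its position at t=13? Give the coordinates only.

First: linear, +5 per step → 62 at step 13.
Second: linear, -3 per step → -48 at step 13.
Third: cycles through -1, -5, -5, 8 every 4 steps. Step 13 lands at position 1 of the cycle → -5.

[62, -48, -5]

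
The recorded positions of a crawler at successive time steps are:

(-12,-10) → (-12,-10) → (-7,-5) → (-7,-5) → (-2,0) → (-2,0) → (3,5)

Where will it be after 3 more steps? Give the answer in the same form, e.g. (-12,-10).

Step-to-step displacements: (+0,+0), (+5,+5), (+0,+0), (+5,+5), (+0,+0), (+5,+5) — a repeating cycle of length 2.
step 7: apply (+0,+0) → (3,5)
step 8: apply (+5,+5) → (8,10)
step 9: apply (+0,+0) → (8,10)

(8,10)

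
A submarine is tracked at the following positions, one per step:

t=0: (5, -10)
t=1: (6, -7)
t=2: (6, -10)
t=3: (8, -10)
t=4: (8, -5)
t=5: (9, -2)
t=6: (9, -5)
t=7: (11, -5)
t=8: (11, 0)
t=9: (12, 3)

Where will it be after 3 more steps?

(14, 5)

Differencing gives (+1, +3), (+0, -3), (+2, +0), (+0, +5), (+1, +3), (+0, -3), (+2, +0), (+0, +5), (+1, +3). This is the pattern (+1, +3), (+0, -3), (+2, +0), (+0, +5) repeated.
step 10: apply (+0, -3) → (12, 0)
step 11: apply (+2, +0) → (14, 0)
step 12: apply (+0, +5) → (14, 5)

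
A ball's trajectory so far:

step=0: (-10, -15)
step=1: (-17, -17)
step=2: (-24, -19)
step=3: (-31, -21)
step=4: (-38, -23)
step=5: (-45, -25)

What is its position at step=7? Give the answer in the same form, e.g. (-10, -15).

Each step adds (-7, -2) to the position.
step 6: (-45, -25) + (-7, -2) → (-52, -27)
step 7: (-52, -27) + (-7, -2) → (-59, -29)

(-59, -29)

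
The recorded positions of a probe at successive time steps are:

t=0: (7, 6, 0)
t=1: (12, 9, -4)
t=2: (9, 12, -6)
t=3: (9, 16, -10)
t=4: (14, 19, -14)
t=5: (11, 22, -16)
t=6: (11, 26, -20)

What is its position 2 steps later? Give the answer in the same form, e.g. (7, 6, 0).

(13, 32, -26)

Step-to-step displacements: (+5, +3, -4), (-3, +3, -2), (+0, +4, -4), (+5, +3, -4), (-3, +3, -2), (+0, +4, -4) — a repeating cycle of length 3.
step 7: apply (+5, +3, -4) → (16, 29, -24)
step 8: apply (-3, +3, -2) → (13, 32, -26)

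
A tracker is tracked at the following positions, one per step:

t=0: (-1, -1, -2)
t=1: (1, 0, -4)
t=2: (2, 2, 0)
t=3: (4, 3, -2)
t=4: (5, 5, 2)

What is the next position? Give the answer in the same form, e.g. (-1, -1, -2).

(7, 6, 0)

Step-to-step displacements: (+2, +1, -2), (+1, +2, +4), (+2, +1, -2), (+1, +2, +4) — a repeating cycle of length 2.
step 5: apply (+2, +1, -2) → (7, 6, 0)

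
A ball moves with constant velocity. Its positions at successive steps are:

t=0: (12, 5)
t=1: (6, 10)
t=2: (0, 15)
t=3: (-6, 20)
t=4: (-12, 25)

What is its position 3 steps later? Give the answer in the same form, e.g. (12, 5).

Constant displacement of (-6, +5) per step.
step 5: (-12, 25) + (-6, +5) → (-18, 30)
step 6: (-18, 30) + (-6, +5) → (-24, 35)
step 7: (-24, 35) + (-6, +5) → (-30, 40)

(-30, 40)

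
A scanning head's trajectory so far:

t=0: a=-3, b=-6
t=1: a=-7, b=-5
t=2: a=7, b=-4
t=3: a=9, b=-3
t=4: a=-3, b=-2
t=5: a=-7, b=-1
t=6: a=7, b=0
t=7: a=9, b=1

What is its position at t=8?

a=-3, b=2

The a coordinate repeats the cycle [-3, -7, 7, 9] with period 4; step 8 mod 4 = 0, giving -3.
The b coordinate changes by +1 each step, so at step 8 it is -6 + 8·(1) = 2.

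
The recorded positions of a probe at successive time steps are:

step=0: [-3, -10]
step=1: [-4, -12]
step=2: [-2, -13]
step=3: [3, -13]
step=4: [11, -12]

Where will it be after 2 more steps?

[36, -7]

Successive displacements: [-1, -2], [+2, -1], [+5, +0], [+8, +1] — each changes by [+3, +1].
step 5: [11, -12] + [+11, +2] → [22, -10]
step 6: [22, -10] + [+14, +3] → [36, -7]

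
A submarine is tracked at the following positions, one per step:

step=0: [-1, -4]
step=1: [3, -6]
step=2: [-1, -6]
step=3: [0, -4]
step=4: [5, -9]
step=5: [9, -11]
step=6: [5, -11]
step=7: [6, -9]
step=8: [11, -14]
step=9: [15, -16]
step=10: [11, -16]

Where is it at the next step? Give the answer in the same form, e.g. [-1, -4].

[12, -14]

The moves between consecutive positions are [+4, -2], [-4, +0], [+1, +2], [+5, -5], [+4, -2], [-4, +0], [+1, +2], [+5, -5], [+4, -2], [-4, +0]; they repeat the 4-cycle [[+4, -2], [-4, +0], [+1, +2], [+5, -5]].
step 11: apply [+1, +2] → [12, -14]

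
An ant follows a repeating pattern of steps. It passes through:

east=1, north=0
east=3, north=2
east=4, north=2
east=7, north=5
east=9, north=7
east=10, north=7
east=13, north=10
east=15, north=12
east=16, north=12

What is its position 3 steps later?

east=22, north=17

Step-to-step displacements: (+2,+2), (+1,+0), (+3,+3), (+2,+2), (+1,+0), (+3,+3), (+2,+2), (+1,+0) — a repeating cycle of length 3.
step 9: apply (+3,+3) → east=19, north=15
step 10: apply (+2,+2) → east=21, north=17
step 11: apply (+1,+0) → east=22, north=17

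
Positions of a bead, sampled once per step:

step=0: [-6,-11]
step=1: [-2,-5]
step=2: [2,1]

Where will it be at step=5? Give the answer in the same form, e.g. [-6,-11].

Constant displacement of [+4,+6] per step.
step 3: [2,1] + [+4,+6] → [6,7]
step 4: [6,7] + [+4,+6] → [10,13]
step 5: [10,13] + [+4,+6] → [14,19]

[14,19]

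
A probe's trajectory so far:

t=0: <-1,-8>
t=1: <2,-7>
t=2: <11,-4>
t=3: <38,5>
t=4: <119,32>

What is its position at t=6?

<1091,356>

The jumps are <+3,+1>, <+9,+3>, <+27,+9>, <+81,+27> — a geometric progression with ratio 3.
step 5: <119,32> + <+243,+81> → <362,113>
step 6: <362,113> + <+729,+243> → <1091,356>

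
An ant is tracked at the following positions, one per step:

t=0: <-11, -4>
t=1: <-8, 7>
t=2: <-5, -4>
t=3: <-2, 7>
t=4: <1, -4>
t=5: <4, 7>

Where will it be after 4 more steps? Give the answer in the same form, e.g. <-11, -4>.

First: linear, +3 per step → 16 at step 9.
Second: cycles through -4, 7 every 2 steps. Step 9 lands at position 1 of the cycle → 7.

<16, 7>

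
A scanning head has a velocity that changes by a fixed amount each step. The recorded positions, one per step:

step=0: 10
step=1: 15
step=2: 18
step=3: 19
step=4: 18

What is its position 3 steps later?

3

First differences are +5, +3, +1, -1; their common second difference is -2 (constant acceleration).
step 5: 18 − 3 → 15
step 6: 15 − 5 → 10
step 7: 10 − 7 → 3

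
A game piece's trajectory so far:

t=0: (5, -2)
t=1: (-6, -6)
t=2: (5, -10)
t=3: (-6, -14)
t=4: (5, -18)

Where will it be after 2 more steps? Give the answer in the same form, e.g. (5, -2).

(5, -26)

First: cycles through 5, -6 every 2 steps. Step 6 lands at position 0 of the cycle → 5.
Second: linear, -4 per step → -26 at step 6.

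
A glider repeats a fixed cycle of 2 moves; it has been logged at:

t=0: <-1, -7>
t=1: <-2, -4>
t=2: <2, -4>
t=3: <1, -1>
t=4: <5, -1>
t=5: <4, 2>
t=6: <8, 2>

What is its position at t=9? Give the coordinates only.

Step-to-step displacements: <-1, +3>, <+4, +0>, <-1, +3>, <+4, +0>, <-1, +3>, <+4, +0> — a repeating cycle of length 2.
step 7: apply <-1, +3> → <7, 5>
step 8: apply <+4, +0> → <11, 5>
step 9: apply <-1, +3> → <10, 8>

<10, 8>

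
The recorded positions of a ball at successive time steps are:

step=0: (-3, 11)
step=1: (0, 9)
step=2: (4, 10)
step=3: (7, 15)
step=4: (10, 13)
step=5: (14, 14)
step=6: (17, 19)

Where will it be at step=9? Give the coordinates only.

Step-to-step displacements: (+3, -2), (+4, +1), (+3, +5), (+3, -2), (+4, +1), (+3, +5) — a repeating cycle of length 3.
step 7: apply (+3, -2) → (20, 17)
step 8: apply (+4, +1) → (24, 18)
step 9: apply (+3, +5) → (27, 23)

(27, 23)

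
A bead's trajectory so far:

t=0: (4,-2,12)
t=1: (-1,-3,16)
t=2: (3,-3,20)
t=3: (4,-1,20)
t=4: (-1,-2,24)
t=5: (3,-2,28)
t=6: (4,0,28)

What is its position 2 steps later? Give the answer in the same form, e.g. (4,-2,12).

(3,-1,36)

Step-to-step displacements: (-5,-1,+4), (+4,+0,+4), (+1,+2,+0), (-5,-1,+4), (+4,+0,+4), (+1,+2,+0) — a repeating cycle of length 3.
step 7: apply (-5,-1,+4) → (-1,-1,32)
step 8: apply (+4,+0,+4) → (3,-1,36)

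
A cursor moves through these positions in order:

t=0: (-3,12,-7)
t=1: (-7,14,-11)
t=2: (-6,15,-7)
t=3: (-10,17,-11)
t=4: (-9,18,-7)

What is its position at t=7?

(-16,23,-11)

Differencing gives (-4,+2,-4), (+1,+1,+4), (-4,+2,-4), (+1,+1,+4). This is the pattern (-4,+2,-4), (+1,+1,+4) repeated.
step 5: apply (-4,+2,-4) → (-13,20,-11)
step 6: apply (+1,+1,+4) → (-12,21,-7)
step 7: apply (-4,+2,-4) → (-16,23,-11)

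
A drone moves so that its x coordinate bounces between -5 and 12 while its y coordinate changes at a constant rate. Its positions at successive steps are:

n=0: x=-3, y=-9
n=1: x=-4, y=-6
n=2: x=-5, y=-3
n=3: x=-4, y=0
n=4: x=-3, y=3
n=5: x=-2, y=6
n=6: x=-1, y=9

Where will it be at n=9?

The x coordinate travels 1 per step and bounces off the walls at -5 and 12.
  step 7: -1 → 0
  step 8: 0 → 1
  step 9: 1 → 2
The y coordinate changes by +3 each step: at step 9 it is 18.

x=2, y=18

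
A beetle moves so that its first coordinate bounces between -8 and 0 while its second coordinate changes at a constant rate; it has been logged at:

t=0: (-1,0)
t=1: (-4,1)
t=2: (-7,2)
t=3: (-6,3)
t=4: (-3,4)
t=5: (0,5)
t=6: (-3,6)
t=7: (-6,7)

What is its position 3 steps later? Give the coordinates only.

The first coordinate reflects between -8 and 0, moving 3 per step.
  step 8: -6 → -7
  step 9: -7 → -4
  step 10: -4 → -1
The second coordinate changes by +1 each step: at step 10 it is 10.

(-1,10)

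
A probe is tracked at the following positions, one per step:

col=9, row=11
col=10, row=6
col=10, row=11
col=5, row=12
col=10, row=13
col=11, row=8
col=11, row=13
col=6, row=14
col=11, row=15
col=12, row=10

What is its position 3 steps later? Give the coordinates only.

col=12, row=17

The moves between consecutive positions are (+1, -5), (+0, +5), (-5, +1), (+5, +1), (+1, -5), (+0, +5), (-5, +1), (+5, +1), (+1, -5); they repeat the 4-cycle [(+1, -5), (+0, +5), (-5, +1), (+5, +1)].
step 10: apply (+0, +5) → col=12, row=15
step 11: apply (-5, +1) → col=7, row=16
step 12: apply (+5, +1) → col=12, row=17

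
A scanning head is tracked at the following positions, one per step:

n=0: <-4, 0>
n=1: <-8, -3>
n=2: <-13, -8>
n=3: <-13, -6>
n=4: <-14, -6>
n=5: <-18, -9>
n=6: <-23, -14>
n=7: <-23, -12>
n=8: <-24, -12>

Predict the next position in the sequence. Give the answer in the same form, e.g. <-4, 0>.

<-28, -15>

The moves between consecutive positions are <-4, -3>, <-5, -5>, <+0, +2>, <-1, +0>, <-4, -3>, <-5, -5>, <+0, +2>, <-1, +0>; they repeat the 4-cycle [<-4, -3>, <-5, -5>, <+0, +2>, <-1, +0>].
step 9: apply <-4, -3> → <-28, -15>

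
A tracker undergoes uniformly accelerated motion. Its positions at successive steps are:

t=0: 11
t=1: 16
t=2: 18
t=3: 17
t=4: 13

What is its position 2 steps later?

First differences are +5, +2, -1, -4; their common second difference is -3 (constant acceleration).
step 5: 13 − 7 → 6
step 6: 6 − 10 → -4

-4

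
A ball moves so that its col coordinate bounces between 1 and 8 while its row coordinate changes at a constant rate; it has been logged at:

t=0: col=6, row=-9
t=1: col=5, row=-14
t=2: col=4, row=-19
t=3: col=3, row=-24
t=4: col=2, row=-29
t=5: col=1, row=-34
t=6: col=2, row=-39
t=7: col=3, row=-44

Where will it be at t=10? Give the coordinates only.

The col coordinate reflects between 1 and 8, moving 1 per step.
  step 8: 3 → 4
  step 9: 4 → 5
  step 10: 5 → 6
The row coordinate changes by -5 each step: at step 10 it is -59.

col=6, row=-59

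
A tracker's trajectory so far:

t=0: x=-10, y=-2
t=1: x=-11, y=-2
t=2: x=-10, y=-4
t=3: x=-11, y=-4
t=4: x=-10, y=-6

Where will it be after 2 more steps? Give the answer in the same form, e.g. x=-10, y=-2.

Differencing gives (-1,+0), (+1,-2), (-1,+0), (+1,-2). This is the pattern (-1,+0), (+1,-2) repeated.
step 5: apply (-1,+0) → x=-11, y=-6
step 6: apply (+1,-2) → x=-10, y=-8

x=-10, y=-8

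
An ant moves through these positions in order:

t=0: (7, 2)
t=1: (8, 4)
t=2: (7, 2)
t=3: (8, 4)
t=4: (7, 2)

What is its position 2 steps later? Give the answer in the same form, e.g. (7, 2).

(7, 2)

Consecutive displacements (+1, +2), (-1, -2), (+1, +2), (-1, -2) scale by a factor of -1 each step.
step 5: (7, 2) + (+1, +2) → (8, 4)
step 6: (8, 4) + (-1, -2) → (7, 2)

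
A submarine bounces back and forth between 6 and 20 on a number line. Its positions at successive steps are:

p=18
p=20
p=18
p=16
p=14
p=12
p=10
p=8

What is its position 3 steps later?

The value travels 2 per step and bounces off the walls at 6 and 20.
  step 8: 8 → 6
  step 9: 6 → 8
  step 10: 8 → 10

p=10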